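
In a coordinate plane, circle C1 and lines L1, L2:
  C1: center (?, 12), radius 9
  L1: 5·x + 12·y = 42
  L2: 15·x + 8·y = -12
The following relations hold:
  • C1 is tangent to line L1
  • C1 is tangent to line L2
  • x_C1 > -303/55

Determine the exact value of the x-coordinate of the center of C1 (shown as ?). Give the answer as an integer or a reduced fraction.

3

1. [C1‖L1]  x_C1² + (204/5)x_C1 − 657/5 = 0  ⇒  x_C1 = -219/5 or 3
2. [C1‖L2]  x_C1² + (72/5)x_C1 − 261/5 = 0  ⇒  x_C1 = -87/5 or 3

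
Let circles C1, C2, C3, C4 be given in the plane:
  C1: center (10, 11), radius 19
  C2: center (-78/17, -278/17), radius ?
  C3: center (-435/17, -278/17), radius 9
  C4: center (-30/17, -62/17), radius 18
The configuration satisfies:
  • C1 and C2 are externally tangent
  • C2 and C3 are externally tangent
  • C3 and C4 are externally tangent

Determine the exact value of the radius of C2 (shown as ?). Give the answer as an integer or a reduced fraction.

12

1. [ext C1·C2]  r_C2² + 38r_C2 − 600 = 0  ⇒  r_C2 = 12 (r>0 drops 1)
2. [ext C2·C3]  r_C2² + 18r_C2 − 360 = 0  ⇒  r_C2 = 12 (r>0 drops 1)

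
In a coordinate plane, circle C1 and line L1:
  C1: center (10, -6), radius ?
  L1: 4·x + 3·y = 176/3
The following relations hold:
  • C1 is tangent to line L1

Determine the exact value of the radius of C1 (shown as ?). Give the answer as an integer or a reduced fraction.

22/3

1. [C1‖L1]  r_C1² − 484/9 = 0  ⇒  r_C1 = 22/3 (r>0 drops 1)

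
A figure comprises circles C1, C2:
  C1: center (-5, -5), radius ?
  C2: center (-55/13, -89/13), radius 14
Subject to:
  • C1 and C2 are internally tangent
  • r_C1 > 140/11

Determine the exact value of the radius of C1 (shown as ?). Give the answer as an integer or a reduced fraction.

16

1. [int C1,C2]  r_C1² − 28r_C1 + 192 = 0  ⇒  r_C1 = 12 or 16
2. given r_C1 > 140/11: keep 16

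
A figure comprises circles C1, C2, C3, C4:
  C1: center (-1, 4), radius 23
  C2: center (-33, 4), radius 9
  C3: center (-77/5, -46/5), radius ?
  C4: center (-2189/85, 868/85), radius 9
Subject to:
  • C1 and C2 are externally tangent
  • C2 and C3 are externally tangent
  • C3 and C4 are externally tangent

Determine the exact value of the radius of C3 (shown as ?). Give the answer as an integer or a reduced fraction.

1. [ext C2·C3]  r_C3² + 18r_C3 − 403 = 0  ⇒  r_C3 = 13 (r>0 drops 1)
2. [ext C3·C4]  r_C3² + 18r_C3 − 403 = 0  ⇒  r_C3 = 13 (r>0 drops 1)

13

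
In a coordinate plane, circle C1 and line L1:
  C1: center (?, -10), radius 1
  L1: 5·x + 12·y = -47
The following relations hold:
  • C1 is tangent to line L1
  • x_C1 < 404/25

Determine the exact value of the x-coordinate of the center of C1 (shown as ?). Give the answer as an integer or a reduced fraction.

1. [C1‖L1]  x_C1² − (146/5)x_C1 + 1032/5 = 0  ⇒  x_C1 = 12 or 86/5
2. given x_C1 < 404/25: keep 12

12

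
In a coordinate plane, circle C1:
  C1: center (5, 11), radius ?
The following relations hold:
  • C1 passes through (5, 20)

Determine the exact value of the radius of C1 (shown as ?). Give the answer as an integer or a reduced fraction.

9

1. [C1∋P]  r_C1² − 81 = 0  ⇒  r_C1 = 9 (r>0 drops 1)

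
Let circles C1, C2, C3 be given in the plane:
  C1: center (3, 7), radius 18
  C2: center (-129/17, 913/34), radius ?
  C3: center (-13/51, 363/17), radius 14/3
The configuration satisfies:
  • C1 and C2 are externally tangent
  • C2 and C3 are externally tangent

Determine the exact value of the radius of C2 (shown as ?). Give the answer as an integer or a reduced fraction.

9/2

1. [ext C1·C2]  r_C2² + 36r_C2 − 729/4 = 0  ⇒  r_C2 = 9/2 (r>0 drops 1)
2. [ext C2·C3]  r_C2² + (28/3)r_C2 − 249/4 = 0  ⇒  r_C2 = 9/2 (r>0 drops 1)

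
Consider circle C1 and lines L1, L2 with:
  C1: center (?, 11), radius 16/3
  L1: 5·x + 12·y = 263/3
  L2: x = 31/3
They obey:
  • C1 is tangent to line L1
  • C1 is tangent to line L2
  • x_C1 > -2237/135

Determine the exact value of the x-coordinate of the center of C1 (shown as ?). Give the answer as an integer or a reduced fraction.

1. [C1‖L1]  x_C1² + (266/15)x_C1 − 341/3 = 0  ⇒  x_C1 = -341/15 or 5
2. [C1‖L2]  x_C1² − (62/3)x_C1 + 235/3 = 0  ⇒  x_C1 = 5 or 47/3

5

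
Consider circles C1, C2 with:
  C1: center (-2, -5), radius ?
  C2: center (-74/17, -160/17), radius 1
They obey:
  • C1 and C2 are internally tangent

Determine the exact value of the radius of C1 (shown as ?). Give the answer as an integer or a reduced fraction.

1. [int C1,C2]  r_C1² − 2r_C1 − 24 = 0  ⇒  r_C1 = 6 (r>0 drops 1)

6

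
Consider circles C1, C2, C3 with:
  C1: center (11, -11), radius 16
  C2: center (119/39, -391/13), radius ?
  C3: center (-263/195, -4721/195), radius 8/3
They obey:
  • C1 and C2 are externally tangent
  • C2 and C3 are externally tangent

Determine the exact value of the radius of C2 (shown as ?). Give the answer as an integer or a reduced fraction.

14/3

1. [ext C1·C2]  r_C2² + 32r_C2 − 1540/9 = 0  ⇒  r_C2 = 14/3 (r>0 drops 1)
2. [ext C2·C3]  r_C2² + (16/3)r_C2 − 140/3 = 0  ⇒  r_C2 = 14/3 (r>0 drops 1)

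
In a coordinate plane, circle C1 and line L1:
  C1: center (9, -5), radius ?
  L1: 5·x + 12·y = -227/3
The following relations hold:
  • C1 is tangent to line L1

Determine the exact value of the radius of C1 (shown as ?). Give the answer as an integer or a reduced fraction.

14/3

1. [C1‖L1]  r_C1² − 196/9 = 0  ⇒  r_C1 = 14/3 (r>0 drops 1)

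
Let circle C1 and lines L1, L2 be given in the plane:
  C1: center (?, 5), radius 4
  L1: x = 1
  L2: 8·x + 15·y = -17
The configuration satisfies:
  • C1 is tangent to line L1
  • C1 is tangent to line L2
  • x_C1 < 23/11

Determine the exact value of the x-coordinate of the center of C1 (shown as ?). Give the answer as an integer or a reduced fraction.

-3

1. [C1‖L1]  x_C1² − 2x_C1 − 15 = 0  ⇒  x_C1 = -3 or 5
2. [C1‖L2]  x_C1² + 23x_C1 + 60 = 0  ⇒  x_C1 = -20 or -3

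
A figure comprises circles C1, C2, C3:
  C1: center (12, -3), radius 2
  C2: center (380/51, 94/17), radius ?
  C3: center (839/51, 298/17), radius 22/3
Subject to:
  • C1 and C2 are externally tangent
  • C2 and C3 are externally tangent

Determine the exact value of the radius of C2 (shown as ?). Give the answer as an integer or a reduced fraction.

23/3

1. [ext C1·C2]  r_C2² + 4r_C2 − 805/9 = 0  ⇒  r_C2 = 23/3 (r>0 drops 1)
2. [ext C2·C3]  r_C2² + (44/3)r_C2 − 1541/9 = 0  ⇒  r_C2 = 23/3 (r>0 drops 1)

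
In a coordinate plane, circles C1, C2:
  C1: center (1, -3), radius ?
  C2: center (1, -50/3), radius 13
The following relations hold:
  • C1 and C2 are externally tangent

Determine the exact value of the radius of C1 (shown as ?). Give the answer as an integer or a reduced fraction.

1. [ext C1·C2]  r_C1² + 26r_C1 − 160/9 = 0  ⇒  r_C1 = 2/3 (r>0 drops 1)

2/3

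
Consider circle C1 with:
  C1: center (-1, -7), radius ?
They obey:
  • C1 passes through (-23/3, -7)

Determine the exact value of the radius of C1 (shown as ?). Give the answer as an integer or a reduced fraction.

1. [C1∋P]  r_C1² − 400/9 = 0  ⇒  r_C1 = 20/3 (r>0 drops 1)

20/3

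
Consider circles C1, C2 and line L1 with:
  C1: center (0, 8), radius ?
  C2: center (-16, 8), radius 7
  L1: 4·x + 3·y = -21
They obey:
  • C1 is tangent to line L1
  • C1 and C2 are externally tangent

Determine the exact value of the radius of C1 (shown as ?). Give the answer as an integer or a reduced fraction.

9

1. [C1‖L1]  r_C1² − 81 = 0  ⇒  r_C1 = 9 (r>0 drops 1)
2. [ext C1·C2]  r_C1² + 14r_C1 − 207 = 0  ⇒  r_C1 = 9 (r>0 drops 1)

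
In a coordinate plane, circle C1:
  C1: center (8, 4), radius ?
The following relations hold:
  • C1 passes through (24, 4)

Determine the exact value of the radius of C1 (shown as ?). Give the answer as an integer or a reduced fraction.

16

1. [C1∋P]  r_C1² − 256 = 0  ⇒  r_C1 = 16 (r>0 drops 1)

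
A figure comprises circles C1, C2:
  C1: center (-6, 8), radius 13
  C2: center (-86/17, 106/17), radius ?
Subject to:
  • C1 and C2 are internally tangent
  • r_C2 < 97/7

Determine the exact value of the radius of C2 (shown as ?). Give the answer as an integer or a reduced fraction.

11

1. [int C1,C2]  r_C2² − 26r_C2 + 165 = 0  ⇒  r_C2 = 11 or 15
2. given r_C2 < 97/7: keep 11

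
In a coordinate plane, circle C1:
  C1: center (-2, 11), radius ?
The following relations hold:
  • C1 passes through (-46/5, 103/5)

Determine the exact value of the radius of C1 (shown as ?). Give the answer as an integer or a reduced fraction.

1. [C1∋P]  r_C1² − 144 = 0  ⇒  r_C1 = 12 (r>0 drops 1)

12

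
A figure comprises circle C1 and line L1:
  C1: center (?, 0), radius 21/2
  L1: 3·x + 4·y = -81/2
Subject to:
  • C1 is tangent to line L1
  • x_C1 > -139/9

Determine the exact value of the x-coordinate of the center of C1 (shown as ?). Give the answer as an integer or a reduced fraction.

4

1. [C1‖L1]  x_C1² + 27x_C1 − 124 = 0  ⇒  x_C1 = -31 or 4
2. given x_C1 > -139/9: keep 4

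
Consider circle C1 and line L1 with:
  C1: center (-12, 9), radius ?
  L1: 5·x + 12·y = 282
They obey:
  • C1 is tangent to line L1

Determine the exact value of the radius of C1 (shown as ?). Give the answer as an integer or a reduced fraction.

18

1. [C1‖L1]  r_C1² − 324 = 0  ⇒  r_C1 = 18 (r>0 drops 1)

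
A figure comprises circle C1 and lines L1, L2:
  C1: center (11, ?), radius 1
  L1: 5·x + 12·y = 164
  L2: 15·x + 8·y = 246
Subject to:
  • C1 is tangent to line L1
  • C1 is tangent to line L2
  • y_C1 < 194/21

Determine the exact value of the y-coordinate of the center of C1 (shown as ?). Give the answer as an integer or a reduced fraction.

8

1. [C1‖L1]  y_C1² − (109/6)y_C1 + 244/3 = 0  ⇒  y_C1 = 8 or 61/6
2. [C1‖L2]  y_C1² − (81/4)y_C1 + 98 = 0  ⇒  y_C1 = 8 or 49/4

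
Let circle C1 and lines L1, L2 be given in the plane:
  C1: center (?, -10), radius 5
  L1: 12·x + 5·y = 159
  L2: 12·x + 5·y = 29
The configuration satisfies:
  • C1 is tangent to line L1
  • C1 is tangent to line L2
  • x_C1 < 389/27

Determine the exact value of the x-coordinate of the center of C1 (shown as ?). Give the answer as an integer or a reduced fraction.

12

1. [C1‖L1]  x_C1² − (209/6)x_C1 + 274 = 0  ⇒  x_C1 = 12 or 137/6
2. [C1‖L2]  x_C1² − (79/6)x_C1 + 14 = 0  ⇒  x_C1 = 7/6 or 12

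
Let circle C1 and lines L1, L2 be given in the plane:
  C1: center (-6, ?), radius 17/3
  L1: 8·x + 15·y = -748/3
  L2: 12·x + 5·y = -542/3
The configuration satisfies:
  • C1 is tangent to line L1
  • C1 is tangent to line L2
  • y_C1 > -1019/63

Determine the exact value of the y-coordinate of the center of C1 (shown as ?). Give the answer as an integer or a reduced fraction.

-7

1. [C1‖L1]  y_C1² + (1208/45)y_C1 + 6251/45 = 0  ⇒  y_C1 = -893/45 or -7
2. [C1‖L2]  y_C1² + (652/15)y_C1 + 3829/15 = 0  ⇒  y_C1 = -547/15 or -7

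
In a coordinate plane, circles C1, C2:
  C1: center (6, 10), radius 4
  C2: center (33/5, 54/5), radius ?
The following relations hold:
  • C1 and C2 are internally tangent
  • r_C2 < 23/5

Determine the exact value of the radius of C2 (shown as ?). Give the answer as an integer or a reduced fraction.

3

1. [int C1,C2]  r_C2² − 8r_C2 + 15 = 0  ⇒  r_C2 = 3 or 5
2. given r_C2 < 23/5: keep 3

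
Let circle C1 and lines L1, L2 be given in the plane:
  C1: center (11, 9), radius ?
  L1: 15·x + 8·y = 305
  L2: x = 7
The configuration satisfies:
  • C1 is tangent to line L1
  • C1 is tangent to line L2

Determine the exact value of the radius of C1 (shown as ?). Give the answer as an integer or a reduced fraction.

1. [C1‖L1]  r_C1² − 16 = 0  ⇒  r_C1 = 4 (r>0 drops 1)
2. [C1‖L2]  r_C1² − 16 = 0  ⇒  r_C1 = 4 (r>0 drops 1)

4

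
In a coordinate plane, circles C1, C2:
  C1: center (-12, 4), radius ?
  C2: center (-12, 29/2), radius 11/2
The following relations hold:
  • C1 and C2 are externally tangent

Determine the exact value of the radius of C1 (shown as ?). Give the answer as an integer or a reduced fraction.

5

1. [ext C1·C2]  r_C1² + 11r_C1 − 80 = 0  ⇒  r_C1 = 5 (r>0 drops 1)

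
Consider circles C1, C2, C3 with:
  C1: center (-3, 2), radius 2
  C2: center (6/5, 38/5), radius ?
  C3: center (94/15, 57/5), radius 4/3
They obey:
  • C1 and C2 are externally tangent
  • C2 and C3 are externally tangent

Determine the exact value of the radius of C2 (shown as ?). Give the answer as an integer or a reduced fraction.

1. [ext C1·C2]  r_C2² + 4r_C2 − 45 = 0  ⇒  r_C2 = 5 (r>0 drops 1)
2. [ext C2·C3]  r_C2² + (8/3)r_C2 − 115/3 = 0  ⇒  r_C2 = 5 (r>0 drops 1)

5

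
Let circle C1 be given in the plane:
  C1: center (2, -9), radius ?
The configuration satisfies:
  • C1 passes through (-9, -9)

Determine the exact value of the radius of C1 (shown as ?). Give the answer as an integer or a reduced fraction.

1. [C1∋P]  r_C1² − 121 = 0  ⇒  r_C1 = 11 (r>0 drops 1)

11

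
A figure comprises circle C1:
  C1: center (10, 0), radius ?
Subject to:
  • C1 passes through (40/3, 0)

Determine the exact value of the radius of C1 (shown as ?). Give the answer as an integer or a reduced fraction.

10/3

1. [C1∋P]  r_C1² − 100/9 = 0  ⇒  r_C1 = 10/3 (r>0 drops 1)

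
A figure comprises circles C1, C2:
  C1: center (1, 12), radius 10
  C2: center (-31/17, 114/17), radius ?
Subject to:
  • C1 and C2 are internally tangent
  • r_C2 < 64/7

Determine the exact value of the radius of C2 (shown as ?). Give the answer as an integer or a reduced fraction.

1. [int C1,C2]  r_C2² − 20r_C2 + 64 = 0  ⇒  r_C2 = 4 or 16
2. given r_C2 < 64/7: keep 4

4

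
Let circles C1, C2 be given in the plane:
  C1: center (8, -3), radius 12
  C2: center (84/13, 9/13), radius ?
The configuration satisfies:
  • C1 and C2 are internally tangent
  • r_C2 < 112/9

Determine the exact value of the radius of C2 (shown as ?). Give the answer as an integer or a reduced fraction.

1. [int C1,C2]  r_C2² − 24r_C2 + 128 = 0  ⇒  r_C2 = 8 or 16
2. given r_C2 < 112/9: keep 8

8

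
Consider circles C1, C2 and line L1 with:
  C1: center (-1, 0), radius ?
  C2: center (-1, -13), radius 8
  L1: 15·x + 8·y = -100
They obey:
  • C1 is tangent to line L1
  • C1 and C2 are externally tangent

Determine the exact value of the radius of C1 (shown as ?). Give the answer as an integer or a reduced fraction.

1. [C1‖L1]  r_C1² − 25 = 0  ⇒  r_C1 = 5 (r>0 drops 1)
2. [ext C1·C2]  r_C1² + 16r_C1 − 105 = 0  ⇒  r_C1 = 5 (r>0 drops 1)

5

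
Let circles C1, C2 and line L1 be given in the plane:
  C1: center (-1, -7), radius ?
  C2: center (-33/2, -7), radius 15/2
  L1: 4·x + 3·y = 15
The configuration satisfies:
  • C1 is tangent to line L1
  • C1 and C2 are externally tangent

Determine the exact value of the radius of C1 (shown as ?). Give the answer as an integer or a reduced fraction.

1. [C1‖L1]  r_C1² − 64 = 0  ⇒  r_C1 = 8 (r>0 drops 1)
2. [ext C1·C2]  r_C1² + 15r_C1 − 184 = 0  ⇒  r_C1 = 8 (r>0 drops 1)

8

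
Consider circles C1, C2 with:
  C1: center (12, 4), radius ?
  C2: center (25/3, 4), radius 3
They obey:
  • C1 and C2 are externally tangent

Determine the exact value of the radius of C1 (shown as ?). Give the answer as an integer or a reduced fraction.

1. [ext C1·C2]  r_C1² + 6r_C1 − 40/9 = 0  ⇒  r_C1 = 2/3 (r>0 drops 1)

2/3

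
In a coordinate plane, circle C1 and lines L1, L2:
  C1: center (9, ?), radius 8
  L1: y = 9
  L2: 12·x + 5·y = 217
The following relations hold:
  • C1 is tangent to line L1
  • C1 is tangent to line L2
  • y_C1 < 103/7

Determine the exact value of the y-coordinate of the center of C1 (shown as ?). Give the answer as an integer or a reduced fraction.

1

1. [C1‖L1]  y_C1² − 18y_C1 + 17 = 0  ⇒  y_C1 = 1 or 17
2. [C1‖L2]  y_C1² − (218/5)y_C1 + 213/5 = 0  ⇒  y_C1 = 1 or 213/5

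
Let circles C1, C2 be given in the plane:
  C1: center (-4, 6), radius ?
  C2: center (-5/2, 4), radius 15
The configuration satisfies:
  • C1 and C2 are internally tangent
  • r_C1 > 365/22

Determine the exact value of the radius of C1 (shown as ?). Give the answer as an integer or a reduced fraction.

35/2

1. [int C1,C2]  r_C1² − 30r_C1 + 875/4 = 0  ⇒  r_C1 = 25/2 or 35/2
2. given r_C1 > 365/22: keep 35/2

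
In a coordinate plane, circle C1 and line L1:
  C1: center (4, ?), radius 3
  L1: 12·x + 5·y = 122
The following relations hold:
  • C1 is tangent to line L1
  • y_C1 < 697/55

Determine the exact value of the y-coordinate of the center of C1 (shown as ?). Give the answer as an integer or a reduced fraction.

1. [C1‖L1]  y_C1² − (148/5)y_C1 + 791/5 = 0  ⇒  y_C1 = 7 or 113/5
2. given y_C1 < 697/55: keep 7

7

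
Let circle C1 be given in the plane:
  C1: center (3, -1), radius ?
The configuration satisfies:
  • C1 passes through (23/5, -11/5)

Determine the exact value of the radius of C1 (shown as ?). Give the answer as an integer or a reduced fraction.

2

1. [C1∋P]  r_C1² − 4 = 0  ⇒  r_C1 = 2 (r>0 drops 1)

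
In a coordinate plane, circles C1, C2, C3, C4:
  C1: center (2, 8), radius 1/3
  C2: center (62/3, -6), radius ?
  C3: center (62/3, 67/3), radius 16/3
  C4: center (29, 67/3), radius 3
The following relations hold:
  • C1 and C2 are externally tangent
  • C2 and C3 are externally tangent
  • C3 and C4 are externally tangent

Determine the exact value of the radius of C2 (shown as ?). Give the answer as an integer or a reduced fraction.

23

1. [ext C1·C2]  r_C2² + (2/3)r_C2 − 1633/3 = 0  ⇒  r_C2 = 23 (r>0 drops 1)
2. [ext C2·C3]  r_C2² + (32/3)r_C2 − 2323/3 = 0  ⇒  r_C2 = 23 (r>0 drops 1)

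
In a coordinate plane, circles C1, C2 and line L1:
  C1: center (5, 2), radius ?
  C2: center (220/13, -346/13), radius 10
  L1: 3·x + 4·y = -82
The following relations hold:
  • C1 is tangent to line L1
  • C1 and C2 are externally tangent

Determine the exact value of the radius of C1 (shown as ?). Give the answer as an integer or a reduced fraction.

1. [C1‖L1]  r_C1² − 441 = 0  ⇒  r_C1 = 21 (r>0 drops 1)
2. [ext C1·C2]  r_C1² + 20r_C1 − 861 = 0  ⇒  r_C1 = 21 (r>0 drops 1)

21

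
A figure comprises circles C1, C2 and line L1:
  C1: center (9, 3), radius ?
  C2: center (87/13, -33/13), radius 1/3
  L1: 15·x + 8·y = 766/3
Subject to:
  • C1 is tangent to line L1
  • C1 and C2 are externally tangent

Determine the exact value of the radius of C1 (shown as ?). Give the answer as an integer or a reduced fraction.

17/3

1. [C1‖L1]  r_C1² − 289/9 = 0  ⇒  r_C1 = 17/3 (r>0 drops 1)
2. [ext C1·C2]  r_C1² + (2/3)r_C1 − 323/9 = 0  ⇒  r_C1 = 17/3 (r>0 drops 1)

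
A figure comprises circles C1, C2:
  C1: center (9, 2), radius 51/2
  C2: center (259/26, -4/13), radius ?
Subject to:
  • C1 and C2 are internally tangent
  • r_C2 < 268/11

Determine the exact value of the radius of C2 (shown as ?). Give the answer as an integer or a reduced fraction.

1. [int C1,C2]  r_C2² − 51r_C2 + 644 = 0  ⇒  r_C2 = 23 or 28
2. given r_C2 < 268/11: keep 23

23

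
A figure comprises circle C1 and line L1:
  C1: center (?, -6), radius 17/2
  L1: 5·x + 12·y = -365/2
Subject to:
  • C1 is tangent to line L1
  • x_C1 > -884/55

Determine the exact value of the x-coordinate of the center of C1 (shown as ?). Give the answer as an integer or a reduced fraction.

1. [C1‖L1]  x_C1² + (221/5)x_C1 = 0  ⇒  x_C1 = -221/5 or 0
2. given x_C1 > -884/55: keep 0

0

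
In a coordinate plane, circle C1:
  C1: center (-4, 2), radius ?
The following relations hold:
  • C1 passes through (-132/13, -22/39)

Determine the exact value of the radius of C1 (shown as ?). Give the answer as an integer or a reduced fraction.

1. [C1∋P]  r_C1² − 400/9 = 0  ⇒  r_C1 = 20/3 (r>0 drops 1)

20/3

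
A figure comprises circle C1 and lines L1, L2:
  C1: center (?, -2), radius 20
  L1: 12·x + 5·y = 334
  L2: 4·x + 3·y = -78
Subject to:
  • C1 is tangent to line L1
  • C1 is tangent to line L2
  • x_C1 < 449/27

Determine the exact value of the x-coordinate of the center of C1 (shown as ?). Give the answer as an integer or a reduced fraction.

7

1. [C1‖L1]  x_C1² − (172/3)x_C1 + 1057/3 = 0  ⇒  x_C1 = 7 or 151/3
2. [C1‖L2]  x_C1² + 36x_C1 − 301 = 0  ⇒  x_C1 = -43 or 7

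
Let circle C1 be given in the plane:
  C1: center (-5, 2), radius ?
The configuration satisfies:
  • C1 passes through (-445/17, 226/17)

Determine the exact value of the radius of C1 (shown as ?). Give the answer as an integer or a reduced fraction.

24

1. [C1∋P]  r_C1² − 576 = 0  ⇒  r_C1 = 24 (r>0 drops 1)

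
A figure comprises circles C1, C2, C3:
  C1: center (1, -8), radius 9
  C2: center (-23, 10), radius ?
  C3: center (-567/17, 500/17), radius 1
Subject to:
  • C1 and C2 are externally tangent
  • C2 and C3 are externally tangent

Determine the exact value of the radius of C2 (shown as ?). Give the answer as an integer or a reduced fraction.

1. [ext C1·C2]  r_C2² + 18r_C2 − 819 = 0  ⇒  r_C2 = 21 (r>0 drops 1)
2. [ext C2·C3]  r_C2² + 2r_C2 − 483 = 0  ⇒  r_C2 = 21 (r>0 drops 1)

21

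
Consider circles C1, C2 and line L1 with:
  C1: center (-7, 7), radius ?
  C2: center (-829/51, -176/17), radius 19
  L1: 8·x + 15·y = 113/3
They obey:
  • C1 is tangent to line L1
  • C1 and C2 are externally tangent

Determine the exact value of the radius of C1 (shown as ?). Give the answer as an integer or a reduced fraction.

1. [C1‖L1]  r_C1² − 4/9 = 0  ⇒  r_C1 = 2/3 (r>0 drops 1)
2. [ext C1·C2]  r_C1² + 38r_C1 − 232/9 = 0  ⇒  r_C1 = 2/3 (r>0 drops 1)

2/3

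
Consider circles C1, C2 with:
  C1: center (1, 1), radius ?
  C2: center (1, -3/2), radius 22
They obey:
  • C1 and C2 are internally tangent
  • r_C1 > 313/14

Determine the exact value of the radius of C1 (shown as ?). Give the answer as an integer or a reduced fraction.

49/2

1. [int C1,C2]  r_C1² − 44r_C1 + 1911/4 = 0  ⇒  r_C1 = 39/2 or 49/2
2. given r_C1 > 313/14: keep 49/2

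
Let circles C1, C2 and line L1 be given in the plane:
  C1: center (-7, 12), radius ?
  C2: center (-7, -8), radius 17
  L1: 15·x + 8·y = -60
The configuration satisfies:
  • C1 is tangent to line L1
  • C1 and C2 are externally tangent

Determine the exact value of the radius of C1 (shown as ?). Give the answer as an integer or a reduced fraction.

1. [C1‖L1]  r_C1² − 9 = 0  ⇒  r_C1 = 3 (r>0 drops 1)
2. [ext C1·C2]  r_C1² + 34r_C1 − 111 = 0  ⇒  r_C1 = 3 (r>0 drops 1)

3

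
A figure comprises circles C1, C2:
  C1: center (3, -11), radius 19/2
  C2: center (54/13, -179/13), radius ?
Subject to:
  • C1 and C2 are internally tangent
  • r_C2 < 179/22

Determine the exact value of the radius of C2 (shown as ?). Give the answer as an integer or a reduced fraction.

13/2

1. [int C1,C2]  r_C2² − 19r_C2 + 325/4 = 0  ⇒  r_C2 = 13/2 or 25/2
2. given r_C2 < 179/22: keep 13/2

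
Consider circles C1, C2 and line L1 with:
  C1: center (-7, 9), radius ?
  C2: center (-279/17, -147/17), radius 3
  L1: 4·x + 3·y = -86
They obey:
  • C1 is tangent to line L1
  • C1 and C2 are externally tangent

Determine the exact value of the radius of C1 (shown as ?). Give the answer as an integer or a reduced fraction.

1. [C1‖L1]  r_C1² − 289 = 0  ⇒  r_C1 = 17 (r>0 drops 1)
2. [ext C1·C2]  r_C1² + 6r_C1 − 391 = 0  ⇒  r_C1 = 17 (r>0 drops 1)

17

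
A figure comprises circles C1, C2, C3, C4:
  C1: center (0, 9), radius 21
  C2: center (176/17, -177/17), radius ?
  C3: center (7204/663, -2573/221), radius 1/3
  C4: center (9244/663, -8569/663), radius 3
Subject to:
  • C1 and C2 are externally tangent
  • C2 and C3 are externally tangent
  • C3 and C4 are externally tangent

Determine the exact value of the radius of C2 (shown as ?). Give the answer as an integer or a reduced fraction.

1

1. [ext C1·C2]  r_C2² + 42r_C2 − 43 = 0  ⇒  r_C2 = 1 (r>0 drops 1)
2. [ext C2·C3]  r_C2² + (2/3)r_C2 − 5/3 = 0  ⇒  r_C2 = 1 (r>0 drops 1)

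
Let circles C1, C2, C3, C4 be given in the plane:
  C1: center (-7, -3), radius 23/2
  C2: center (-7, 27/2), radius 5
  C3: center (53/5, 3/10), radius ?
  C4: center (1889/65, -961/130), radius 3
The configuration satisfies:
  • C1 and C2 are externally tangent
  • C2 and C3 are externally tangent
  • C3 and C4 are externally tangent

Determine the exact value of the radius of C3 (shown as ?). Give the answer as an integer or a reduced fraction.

17

1. [ext C2·C3]  r_C3² + 10r_C3 − 459 = 0  ⇒  r_C3 = 17 (r>0 drops 1)
2. [ext C3·C4]  r_C3² + 6r_C3 − 391 = 0  ⇒  r_C3 = 17 (r>0 drops 1)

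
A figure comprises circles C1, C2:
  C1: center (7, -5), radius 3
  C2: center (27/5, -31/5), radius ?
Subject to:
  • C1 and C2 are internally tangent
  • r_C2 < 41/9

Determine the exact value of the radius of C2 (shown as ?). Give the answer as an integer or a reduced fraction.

1

1. [int C1,C2]  r_C2² − 6r_C2 + 5 = 0  ⇒  r_C2 = 1 or 5
2. given r_C2 < 41/9: keep 1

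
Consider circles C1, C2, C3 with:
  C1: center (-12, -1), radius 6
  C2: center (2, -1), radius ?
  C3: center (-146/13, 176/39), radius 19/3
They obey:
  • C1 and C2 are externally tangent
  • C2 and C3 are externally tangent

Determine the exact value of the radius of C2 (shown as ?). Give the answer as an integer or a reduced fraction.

1. [ext C1·C2]  r_C2² + 12r_C2 − 160 = 0  ⇒  r_C2 = 8 (r>0 drops 1)
2. [ext C2·C3]  r_C2² + (38/3)r_C2 − 496/3 = 0  ⇒  r_C2 = 8 (r>0 drops 1)

8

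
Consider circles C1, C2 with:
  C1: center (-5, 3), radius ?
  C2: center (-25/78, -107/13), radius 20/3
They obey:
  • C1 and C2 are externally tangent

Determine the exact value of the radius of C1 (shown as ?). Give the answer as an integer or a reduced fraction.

11/2

1. [ext C1·C2]  r_C1² + (40/3)r_C1 − 1243/12 = 0  ⇒  r_C1 = 11/2 (r>0 drops 1)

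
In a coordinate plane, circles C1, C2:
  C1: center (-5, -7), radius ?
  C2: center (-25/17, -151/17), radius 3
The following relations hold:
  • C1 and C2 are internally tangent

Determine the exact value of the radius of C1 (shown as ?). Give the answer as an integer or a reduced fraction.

7

1. [int C1,C2]  r_C1² − 6r_C1 − 7 = 0  ⇒  r_C1 = 7 (r>0 drops 1)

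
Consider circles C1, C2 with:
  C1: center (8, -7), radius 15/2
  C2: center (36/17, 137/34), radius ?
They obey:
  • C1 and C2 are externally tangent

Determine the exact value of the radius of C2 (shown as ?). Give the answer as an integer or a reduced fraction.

5

1. [ext C1·C2]  r_C2² + 15r_C2 − 100 = 0  ⇒  r_C2 = 5 (r>0 drops 1)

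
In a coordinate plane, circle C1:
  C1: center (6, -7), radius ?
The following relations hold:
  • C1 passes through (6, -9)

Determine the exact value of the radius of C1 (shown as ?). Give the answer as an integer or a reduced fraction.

1. [C1∋P]  r_C1² − 4 = 0  ⇒  r_C1 = 2 (r>0 drops 1)

2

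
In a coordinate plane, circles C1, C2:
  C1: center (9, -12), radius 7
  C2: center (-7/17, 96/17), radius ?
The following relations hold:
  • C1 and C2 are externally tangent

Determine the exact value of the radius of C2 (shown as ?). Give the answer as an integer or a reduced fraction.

13

1. [ext C1·C2]  r_C2² + 14r_C2 − 351 = 0  ⇒  r_C2 = 13 (r>0 drops 1)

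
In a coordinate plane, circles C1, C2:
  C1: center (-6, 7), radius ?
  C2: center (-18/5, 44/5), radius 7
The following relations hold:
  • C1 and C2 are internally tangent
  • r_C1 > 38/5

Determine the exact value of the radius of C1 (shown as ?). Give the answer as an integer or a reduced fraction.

1. [int C1,C2]  r_C1² − 14r_C1 + 40 = 0  ⇒  r_C1 = 4 or 10
2. given r_C1 > 38/5: keep 10

10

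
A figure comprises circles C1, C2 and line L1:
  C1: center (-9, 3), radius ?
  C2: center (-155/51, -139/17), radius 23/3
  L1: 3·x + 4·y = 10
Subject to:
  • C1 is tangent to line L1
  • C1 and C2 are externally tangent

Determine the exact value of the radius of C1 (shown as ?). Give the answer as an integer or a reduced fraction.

1. [C1‖L1]  r_C1² − 25 = 0  ⇒  r_C1 = 5 (r>0 drops 1)
2. [ext C1·C2]  r_C1² + (46/3)r_C1 − 305/3 = 0  ⇒  r_C1 = 5 (r>0 drops 1)

5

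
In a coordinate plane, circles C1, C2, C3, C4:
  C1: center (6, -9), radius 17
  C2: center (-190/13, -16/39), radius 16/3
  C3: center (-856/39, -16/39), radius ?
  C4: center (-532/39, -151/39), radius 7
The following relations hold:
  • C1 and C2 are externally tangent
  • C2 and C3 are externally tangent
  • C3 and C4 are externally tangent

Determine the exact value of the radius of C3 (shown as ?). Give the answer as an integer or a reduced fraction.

2

1. [ext C2·C3]  r_C3² + (32/3)r_C3 − 76/3 = 0  ⇒  r_C3 = 2 (r>0 drops 1)
2. [ext C3·C4]  r_C3² + 14r_C3 − 32 = 0  ⇒  r_C3 = 2 (r>0 drops 1)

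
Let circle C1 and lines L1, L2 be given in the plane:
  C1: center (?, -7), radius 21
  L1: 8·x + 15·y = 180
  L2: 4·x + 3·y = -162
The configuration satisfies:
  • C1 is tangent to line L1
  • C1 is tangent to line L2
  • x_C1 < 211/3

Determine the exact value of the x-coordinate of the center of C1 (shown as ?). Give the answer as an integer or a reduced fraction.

1. [C1‖L1]  x_C1² − (285/4)x_C1 − 2889/4 = 0  ⇒  x_C1 = -9 or 321/4
2. [C1‖L2]  x_C1² + (141/2)x_C1 + 1107/2 = 0  ⇒  x_C1 = -123/2 or -9

-9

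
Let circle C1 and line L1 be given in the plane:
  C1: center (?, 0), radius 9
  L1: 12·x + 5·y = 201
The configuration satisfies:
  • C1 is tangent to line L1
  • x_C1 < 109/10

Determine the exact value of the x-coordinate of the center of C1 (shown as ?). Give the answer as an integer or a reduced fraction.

1. [C1‖L1]  x_C1² − (67/2)x_C1 + 371/2 = 0  ⇒  x_C1 = 7 or 53/2
2. given x_C1 < 109/10: keep 7

7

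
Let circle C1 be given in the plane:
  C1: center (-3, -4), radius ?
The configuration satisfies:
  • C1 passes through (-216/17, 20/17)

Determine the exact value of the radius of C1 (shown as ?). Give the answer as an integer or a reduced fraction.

11

1. [C1∋P]  r_C1² − 121 = 0  ⇒  r_C1 = 11 (r>0 drops 1)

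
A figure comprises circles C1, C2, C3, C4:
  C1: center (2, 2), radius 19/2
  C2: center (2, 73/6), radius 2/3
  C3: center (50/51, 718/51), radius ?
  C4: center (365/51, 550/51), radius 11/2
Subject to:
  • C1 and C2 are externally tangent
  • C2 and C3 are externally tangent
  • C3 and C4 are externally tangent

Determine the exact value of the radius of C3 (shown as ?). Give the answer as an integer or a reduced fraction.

1. [ext C2·C3]  r_C3² + (4/3)r_C3 − 17/4 = 0  ⇒  r_C3 = 3/2 (r>0 drops 1)
2. [ext C3·C4]  r_C3² + 11r_C3 − 75/4 = 0  ⇒  r_C3 = 3/2 (r>0 drops 1)

3/2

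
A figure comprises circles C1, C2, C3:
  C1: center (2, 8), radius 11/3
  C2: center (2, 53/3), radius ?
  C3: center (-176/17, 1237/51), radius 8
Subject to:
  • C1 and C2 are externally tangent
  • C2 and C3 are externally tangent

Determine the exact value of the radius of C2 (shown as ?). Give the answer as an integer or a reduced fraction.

1. [ext C1·C2]  r_C2² + (22/3)r_C2 − 80 = 0  ⇒  r_C2 = 6 (r>0 drops 1)
2. [ext C2·C3]  r_C2² + 16r_C2 − 132 = 0  ⇒  r_C2 = 6 (r>0 drops 1)

6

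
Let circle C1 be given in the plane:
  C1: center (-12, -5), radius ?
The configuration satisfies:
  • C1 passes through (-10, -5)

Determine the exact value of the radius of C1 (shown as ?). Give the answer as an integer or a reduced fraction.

2

1. [C1∋P]  r_C1² − 4 = 0  ⇒  r_C1 = 2 (r>0 drops 1)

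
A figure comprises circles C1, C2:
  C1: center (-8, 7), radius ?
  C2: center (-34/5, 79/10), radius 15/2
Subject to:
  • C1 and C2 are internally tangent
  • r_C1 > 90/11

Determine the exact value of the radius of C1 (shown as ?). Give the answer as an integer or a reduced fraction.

1. [int C1,C2]  r_C1² − 15r_C1 + 54 = 0  ⇒  r_C1 = 6 or 9
2. given r_C1 > 90/11: keep 9

9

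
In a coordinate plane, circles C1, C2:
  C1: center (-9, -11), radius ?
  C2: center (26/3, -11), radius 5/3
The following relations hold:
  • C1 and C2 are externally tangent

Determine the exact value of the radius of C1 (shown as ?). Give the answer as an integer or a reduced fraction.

1. [ext C1·C2]  r_C1² + (10/3)r_C1 − 928/3 = 0  ⇒  r_C1 = 16 (r>0 drops 1)

16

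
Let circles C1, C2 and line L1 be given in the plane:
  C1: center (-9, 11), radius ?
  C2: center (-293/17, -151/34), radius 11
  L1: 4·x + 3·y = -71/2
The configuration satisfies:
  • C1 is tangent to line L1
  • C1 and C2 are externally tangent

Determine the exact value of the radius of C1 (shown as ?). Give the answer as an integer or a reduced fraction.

1. [C1‖L1]  r_C1² − 169/4 = 0  ⇒  r_C1 = 13/2 (r>0 drops 1)
2. [ext C1·C2]  r_C1² + 22r_C1 − 741/4 = 0  ⇒  r_C1 = 13/2 (r>0 drops 1)

13/2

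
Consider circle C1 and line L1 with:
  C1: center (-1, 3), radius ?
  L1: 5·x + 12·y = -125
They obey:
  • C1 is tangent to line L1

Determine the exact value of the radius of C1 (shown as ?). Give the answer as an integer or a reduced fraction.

12

1. [C1‖L1]  r_C1² − 144 = 0  ⇒  r_C1 = 12 (r>0 drops 1)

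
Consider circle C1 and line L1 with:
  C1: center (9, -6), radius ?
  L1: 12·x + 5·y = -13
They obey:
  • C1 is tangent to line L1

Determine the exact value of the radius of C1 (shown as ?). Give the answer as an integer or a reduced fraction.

1. [C1‖L1]  r_C1² − 49 = 0  ⇒  r_C1 = 7 (r>0 drops 1)

7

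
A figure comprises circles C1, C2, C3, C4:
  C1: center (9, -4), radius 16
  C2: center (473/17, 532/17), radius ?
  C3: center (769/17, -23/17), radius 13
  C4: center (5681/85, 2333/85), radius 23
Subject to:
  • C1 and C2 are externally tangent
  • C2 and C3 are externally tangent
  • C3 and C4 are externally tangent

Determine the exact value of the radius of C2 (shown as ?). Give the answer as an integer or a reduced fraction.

24

1. [ext C1·C2]  r_C2² + 32r_C2 − 1344 = 0  ⇒  r_C2 = 24 (r>0 drops 1)
2. [ext C2·C3]  r_C2² + 26r_C2 − 1200 = 0  ⇒  r_C2 = 24 (r>0 drops 1)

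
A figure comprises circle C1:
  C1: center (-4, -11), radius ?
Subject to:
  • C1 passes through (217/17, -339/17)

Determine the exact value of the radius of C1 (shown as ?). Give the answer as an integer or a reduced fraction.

1. [C1∋P]  r_C1² − 361 = 0  ⇒  r_C1 = 19 (r>0 drops 1)

19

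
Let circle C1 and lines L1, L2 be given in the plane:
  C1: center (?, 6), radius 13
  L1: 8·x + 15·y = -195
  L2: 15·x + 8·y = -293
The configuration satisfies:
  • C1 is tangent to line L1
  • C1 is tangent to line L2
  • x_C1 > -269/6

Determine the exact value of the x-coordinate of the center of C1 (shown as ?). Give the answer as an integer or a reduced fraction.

-8

1. [C1‖L1]  x_C1² + (285/4)x_C1 + 506 = 0  ⇒  x_C1 = -253/4 or -8
2. [C1‖L2]  x_C1² + (682/15)x_C1 + 4496/15 = 0  ⇒  x_C1 = -562/15 or -8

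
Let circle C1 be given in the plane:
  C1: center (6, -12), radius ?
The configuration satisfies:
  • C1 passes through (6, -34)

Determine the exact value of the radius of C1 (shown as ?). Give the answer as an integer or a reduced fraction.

1. [C1∋P]  r_C1² − 484 = 0  ⇒  r_C1 = 22 (r>0 drops 1)

22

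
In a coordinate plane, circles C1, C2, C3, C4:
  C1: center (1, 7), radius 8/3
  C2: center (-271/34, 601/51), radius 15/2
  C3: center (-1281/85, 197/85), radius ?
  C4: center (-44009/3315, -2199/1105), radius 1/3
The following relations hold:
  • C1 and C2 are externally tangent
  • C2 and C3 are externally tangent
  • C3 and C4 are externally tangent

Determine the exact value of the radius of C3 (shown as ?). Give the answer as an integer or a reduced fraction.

1. [ext C2·C3]  r_C3² + 15r_C3 − 754/9 = 0  ⇒  r_C3 = 13/3 (r>0 drops 1)
2. [ext C3·C4]  r_C3² + (2/3)r_C3 − 65/3 = 0  ⇒  r_C3 = 13/3 (r>0 drops 1)

13/3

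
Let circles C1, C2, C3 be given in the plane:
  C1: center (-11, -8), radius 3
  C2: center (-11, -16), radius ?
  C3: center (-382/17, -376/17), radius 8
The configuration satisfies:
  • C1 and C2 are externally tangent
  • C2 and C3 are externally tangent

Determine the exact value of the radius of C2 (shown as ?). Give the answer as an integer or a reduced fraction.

1. [ext C1·C2]  r_C2² + 6r_C2 − 55 = 0  ⇒  r_C2 = 5 (r>0 drops 1)
2. [ext C2·C3]  r_C2² + 16r_C2 − 105 = 0  ⇒  r_C2 = 5 (r>0 drops 1)

5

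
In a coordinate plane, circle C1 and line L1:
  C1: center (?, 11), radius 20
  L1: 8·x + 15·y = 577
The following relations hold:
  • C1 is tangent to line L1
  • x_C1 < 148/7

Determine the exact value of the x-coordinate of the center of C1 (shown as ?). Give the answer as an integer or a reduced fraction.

1. [C1‖L1]  x_C1² − 103x_C1 + 846 = 0  ⇒  x_C1 = 9 or 94
2. given x_C1 < 148/7: keep 9

9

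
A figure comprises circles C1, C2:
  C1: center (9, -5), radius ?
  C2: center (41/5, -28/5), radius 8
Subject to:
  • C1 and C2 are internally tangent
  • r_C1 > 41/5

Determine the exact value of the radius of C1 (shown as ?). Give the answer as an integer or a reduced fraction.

9

1. [int C1,C2]  r_C1² − 16r_C1 + 63 = 0  ⇒  r_C1 = 7 or 9
2. given r_C1 > 41/5: keep 9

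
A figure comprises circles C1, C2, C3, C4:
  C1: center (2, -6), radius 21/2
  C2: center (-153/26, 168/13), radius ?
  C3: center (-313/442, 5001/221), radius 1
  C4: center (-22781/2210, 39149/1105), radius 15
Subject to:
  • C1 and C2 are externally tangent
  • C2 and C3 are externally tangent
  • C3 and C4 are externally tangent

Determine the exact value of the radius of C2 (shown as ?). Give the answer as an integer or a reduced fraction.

10

1. [ext C1·C2]  r_C2² + 21r_C2 − 310 = 0  ⇒  r_C2 = 10 (r>0 drops 1)
2. [ext C2·C3]  r_C2² + 2r_C2 − 120 = 0  ⇒  r_C2 = 10 (r>0 drops 1)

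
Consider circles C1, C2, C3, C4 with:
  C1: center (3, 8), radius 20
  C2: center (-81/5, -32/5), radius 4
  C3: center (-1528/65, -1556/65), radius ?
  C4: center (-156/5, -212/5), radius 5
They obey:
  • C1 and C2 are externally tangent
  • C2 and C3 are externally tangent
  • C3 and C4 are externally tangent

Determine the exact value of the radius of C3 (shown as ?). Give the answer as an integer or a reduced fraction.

1. [ext C2·C3]  r_C3² + 8r_C3 − 345 = 0  ⇒  r_C3 = 15 (r>0 drops 1)
2. [ext C3·C4]  r_C3² + 10r_C3 − 375 = 0  ⇒  r_C3 = 15 (r>0 drops 1)

15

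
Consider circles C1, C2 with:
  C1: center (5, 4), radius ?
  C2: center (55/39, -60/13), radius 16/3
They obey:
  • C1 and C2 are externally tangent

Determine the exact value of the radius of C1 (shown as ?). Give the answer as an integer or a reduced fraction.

1. [ext C1·C2]  r_C1² + (32/3)r_C1 − 176/3 = 0  ⇒  r_C1 = 4 (r>0 drops 1)

4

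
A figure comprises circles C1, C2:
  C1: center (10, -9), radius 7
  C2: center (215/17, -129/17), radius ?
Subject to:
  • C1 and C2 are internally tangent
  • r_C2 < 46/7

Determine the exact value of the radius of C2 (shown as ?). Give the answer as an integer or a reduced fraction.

1. [int C1,C2]  r_C2² − 14r_C2 + 40 = 0  ⇒  r_C2 = 4 or 10
2. given r_C2 < 46/7: keep 4

4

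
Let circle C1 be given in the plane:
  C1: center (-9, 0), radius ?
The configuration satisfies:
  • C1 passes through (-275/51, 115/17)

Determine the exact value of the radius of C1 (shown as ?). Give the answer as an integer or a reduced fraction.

1. [C1∋P]  r_C1² − 529/9 = 0  ⇒  r_C1 = 23/3 (r>0 drops 1)

23/3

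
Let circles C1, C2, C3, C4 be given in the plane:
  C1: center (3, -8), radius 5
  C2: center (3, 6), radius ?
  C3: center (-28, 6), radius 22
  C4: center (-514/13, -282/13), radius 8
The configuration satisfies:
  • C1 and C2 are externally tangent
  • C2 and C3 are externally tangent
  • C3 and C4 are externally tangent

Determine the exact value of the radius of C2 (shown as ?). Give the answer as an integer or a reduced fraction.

1. [ext C1·C2]  r_C2² + 10r_C2 − 171 = 0  ⇒  r_C2 = 9 (r>0 drops 1)
2. [ext C2·C3]  r_C2² + 44r_C2 − 477 = 0  ⇒  r_C2 = 9 (r>0 drops 1)

9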